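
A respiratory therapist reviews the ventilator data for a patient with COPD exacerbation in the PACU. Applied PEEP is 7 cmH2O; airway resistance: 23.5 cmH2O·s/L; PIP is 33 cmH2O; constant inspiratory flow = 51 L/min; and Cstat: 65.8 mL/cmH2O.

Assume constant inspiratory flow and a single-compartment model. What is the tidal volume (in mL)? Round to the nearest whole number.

Flow: 51 L/min ÷ 60 = 0.85 L/s.
Equation of motion (constant flow): PIP = Vt/C + R·V̇ + PEEP.
Vt/C = PIP − R·V̇ − PEEP = 33 − 19.975 − 7 = 6.025 cmH2O.
Vt = C × 6.025 = 65.8 × 6.025 = 396.45 mL.

396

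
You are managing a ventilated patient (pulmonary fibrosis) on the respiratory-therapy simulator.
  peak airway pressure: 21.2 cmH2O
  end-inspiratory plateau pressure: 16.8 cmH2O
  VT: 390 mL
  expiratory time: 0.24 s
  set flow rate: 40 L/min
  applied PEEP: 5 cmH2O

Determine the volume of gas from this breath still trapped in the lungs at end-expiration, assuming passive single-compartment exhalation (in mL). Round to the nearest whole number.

Flow: 40 L/min ÷ 60 = 0.6667 L/s.
R = (PIP − Pplat)/V̇ = (21.2 − 16.8) / 0.6667 = 4.4/0.6667 = 6.6 cmH2O·s/L.
C = Vt/(Pplat − PEEP) = 390.0 / (16.8 − 5) = 390.0/11.8 = 33.051 mL/cmH2O.
τ = R × C = 6.6 × 0.03305 L/cmH2O = 0.2181 s.
Fraction remaining = e^(−Te/τ) = e^(−0.24/0.2181) = 0.3327.
Trapped volume = 390.0 × 0.3327 = 129.75 mL.

130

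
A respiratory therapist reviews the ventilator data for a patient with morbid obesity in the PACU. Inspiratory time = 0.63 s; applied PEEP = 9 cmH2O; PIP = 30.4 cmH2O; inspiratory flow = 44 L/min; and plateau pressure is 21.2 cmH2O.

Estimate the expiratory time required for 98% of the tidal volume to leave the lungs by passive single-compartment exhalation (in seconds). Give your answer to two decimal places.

Flow: 44 L/min ÷ 60 = 0.7333 L/s.
Vt = flow × Ti = 0.7333 L/s × 0.63 s × 1000 mL/L = 461.98 mL.
R = (PIP − Pplat)/V̇ = (30.4 − 21.2) / 0.7333 = 9.2/0.7333 = 12.546 cmH2O·s/L.
C = Vt/(Pplat − PEEP) = 461.98 / (21.2 − 9) = 461.98/12.2 = 37.867 mL/cmH2O.
τ = R × C = 12.546 × 0.03787 L/cmH2O = 0.4751 s.
t = −τ·ln(1 − 0.98) = −0.4751·ln(0.02) = 1.859 s.

1.86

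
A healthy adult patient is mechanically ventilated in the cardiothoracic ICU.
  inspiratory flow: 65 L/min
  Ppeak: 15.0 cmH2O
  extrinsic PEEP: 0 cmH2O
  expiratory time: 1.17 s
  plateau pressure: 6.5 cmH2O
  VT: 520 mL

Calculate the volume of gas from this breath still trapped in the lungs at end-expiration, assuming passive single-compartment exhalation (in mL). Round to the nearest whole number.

81

Flow: 65 L/min ÷ 60 = 1.0833 L/s.
R = (PIP − Pplat)/V̇ = (15.0 − 6.5) / 1.0833 = 8.5/1.0833 = 7.846 cmH2O·s/L.
C = Vt/(Pplat − PEEP) = 520.0 / (6.5 − 0) = 520.0/6.5 = 80.0 mL/cmH2O.
τ = R × C = 7.846 × 0.08 L/cmH2O = 0.6277 s.
Fraction remaining = e^(−Te/τ) = e^(−1.17/0.6277) = 0.1551.
Trapped volume = 520.0 × 0.1551 = 80.652 mL.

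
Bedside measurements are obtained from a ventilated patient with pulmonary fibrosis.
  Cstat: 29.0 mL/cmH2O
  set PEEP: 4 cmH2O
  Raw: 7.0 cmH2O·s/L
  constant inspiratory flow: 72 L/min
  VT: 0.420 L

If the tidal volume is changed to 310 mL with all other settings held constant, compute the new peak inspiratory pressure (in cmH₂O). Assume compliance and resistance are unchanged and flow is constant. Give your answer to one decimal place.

23.1

Flow: 72 L/min ÷ 60 = 1.2 L/s.
PIP = Vt/C + R·V̇ + PEEP (constant-flow equation of motion).
Only the elastic term changes: ΔPIP = ΔVt / C = (310 − 420) / 29.0 = -3.793 cmH2O.
Original PIP = 420/29.0 + 7.0×1.2 + 4 = 26.883 cmH2O; new PIP = 26.883 + (-3.793) = 23.09 cmH2O.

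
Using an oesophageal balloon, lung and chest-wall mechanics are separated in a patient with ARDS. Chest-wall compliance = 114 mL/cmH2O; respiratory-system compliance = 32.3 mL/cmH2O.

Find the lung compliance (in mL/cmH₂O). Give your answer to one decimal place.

1/CL = 1/Crs − 1/Ccw.
1/CL = 1/32.3 − 1/114 = 0.02219.
CL = 45.065 mL/cmH2O.

45.1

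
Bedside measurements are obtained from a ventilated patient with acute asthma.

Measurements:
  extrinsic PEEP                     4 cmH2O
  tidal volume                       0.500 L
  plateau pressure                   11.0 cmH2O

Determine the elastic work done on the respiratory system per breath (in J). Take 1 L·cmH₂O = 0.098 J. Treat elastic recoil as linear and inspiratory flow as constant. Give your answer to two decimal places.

0.17

Elastic work ≈ ½ × (Pplat − PEEP) × Vt = 0.5 × (11.0 − 4) × 0.500 L = 0.5 × 7.0 × 0.500 = 1.75 L·cmH2O.
× 0.098 J/(L·cmH2O) → 0.1715 J.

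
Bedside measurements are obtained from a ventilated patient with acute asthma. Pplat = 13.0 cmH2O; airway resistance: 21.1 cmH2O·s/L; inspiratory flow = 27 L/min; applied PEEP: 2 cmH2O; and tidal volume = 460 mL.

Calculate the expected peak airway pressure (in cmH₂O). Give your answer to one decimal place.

Flow: 27 L/min ÷ 60 = 0.45 L/s.
PIP = Pplat + Raw × flow = 13.0 + 21.1 × 0.45 = 13.0 + 9.495 = 22.495 cmH2O.

22.5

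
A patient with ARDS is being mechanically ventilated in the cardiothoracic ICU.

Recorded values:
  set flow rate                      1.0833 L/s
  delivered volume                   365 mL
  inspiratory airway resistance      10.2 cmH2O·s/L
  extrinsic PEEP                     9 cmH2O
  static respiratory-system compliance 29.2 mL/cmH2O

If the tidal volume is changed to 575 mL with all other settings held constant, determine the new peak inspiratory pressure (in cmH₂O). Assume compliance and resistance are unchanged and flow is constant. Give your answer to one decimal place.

39.7

PIP = Vt/C + R·V̇ + PEEP (constant-flow equation of motion).
Only the elastic term changes: ΔPIP = ΔVt / C = (575 − 365) / 29.2 = 7.192 cmH2O.
Original PIP = 365/29.2 + 10.2×1.0833 + 9 = 32.55 cmH2O; new PIP = 32.55 + (7.192) = 39.742 cmH2O.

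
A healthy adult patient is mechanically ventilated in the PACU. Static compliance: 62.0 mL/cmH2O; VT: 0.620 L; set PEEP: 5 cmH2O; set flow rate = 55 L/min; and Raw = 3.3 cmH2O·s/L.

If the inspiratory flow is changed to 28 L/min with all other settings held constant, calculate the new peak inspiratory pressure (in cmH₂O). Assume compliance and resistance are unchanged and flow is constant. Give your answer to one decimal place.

Flow: 55 L/min ÷ 60 = 0.9167 L/s.
New flow: 28 L/min ÷ 60 = 0.4667 L/s.
PIP = Vt/C + R·V̇ + PEEP (constant-flow equation of motion).
Only the resistive term changes: ΔPIP = R × ΔV̇ = 3.3 × (0.4667 − 0.9167) = 3.3 × -0.45 = -1.485 cmH2O.
Original PIP = 620/62.0 + 3.3×0.9167 + 5 = 18.025 cmH2O; new PIP = 18.025 + (-1.485) = 16.54 cmH2O.

16.5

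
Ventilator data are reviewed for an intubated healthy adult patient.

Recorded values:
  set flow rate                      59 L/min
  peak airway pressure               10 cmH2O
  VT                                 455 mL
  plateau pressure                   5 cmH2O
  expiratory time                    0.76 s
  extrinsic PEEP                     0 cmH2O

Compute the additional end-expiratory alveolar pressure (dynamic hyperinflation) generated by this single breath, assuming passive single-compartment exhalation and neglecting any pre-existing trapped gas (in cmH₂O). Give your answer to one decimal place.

Flow: 59 L/min ÷ 60 = 0.9833 L/s.
R = (PIP − Pplat)/V̇ = (10 − 5) / 0.9833 = 5.0/0.9833 = 5.085 cmH2O·s/L.
C = Vt/(Pplat − PEEP) = 455.0 / (5 − 0) = 455.0/5.0 = 91.0 mL/cmH2O.
τ = R × C = 5.085 × 0.091 L/cmH2O = 0.4627 s.
Fraction remaining = e^(−Te/τ) = e^(−0.76/0.4627) = 0.1935; trapped volume = 455.0 × 0.1935 = 88.043 mL.
Additional alveolar pressure from trapping ≈ V_trapped / C = 88.043 / 91.0 = 0.9675 cmH2O.

1.0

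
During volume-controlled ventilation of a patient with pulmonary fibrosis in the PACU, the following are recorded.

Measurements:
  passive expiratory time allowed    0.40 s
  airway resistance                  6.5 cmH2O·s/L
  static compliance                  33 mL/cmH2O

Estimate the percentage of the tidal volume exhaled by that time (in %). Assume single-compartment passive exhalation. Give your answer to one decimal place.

84.5

τ = R × C = 6.5 × 33 mL/cmH2O = 6.5 × 0.033 L/cmH2O = 0.2145 s.
Passive exhalation: V(t)/V₀ = e^(−t/τ) = e^(−0.40/0.2145) = 0.1549.
Fraction exhaled = 1 − 0.1549 = 0.8451 → 84.51%.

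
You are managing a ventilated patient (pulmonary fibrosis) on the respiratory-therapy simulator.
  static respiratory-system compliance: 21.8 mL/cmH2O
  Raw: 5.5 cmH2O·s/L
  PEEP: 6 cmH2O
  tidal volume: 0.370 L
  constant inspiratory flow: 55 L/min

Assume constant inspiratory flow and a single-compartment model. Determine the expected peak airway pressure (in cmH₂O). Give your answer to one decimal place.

Flow: 55 L/min ÷ 60 = 0.9167 L/s.
Equation of motion (constant flow): PIP = Vt/C + R·V̇ + PEEP.
PIP = 370/21.8 + 5.5×0.9167 + 6 = 16.972 + 5.042 + 6 = 28.014 cmH2O.

28.0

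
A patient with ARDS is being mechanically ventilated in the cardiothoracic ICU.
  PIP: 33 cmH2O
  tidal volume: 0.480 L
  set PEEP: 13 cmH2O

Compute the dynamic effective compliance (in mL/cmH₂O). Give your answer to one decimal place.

24.0

Dynamic compliance = Vt / (PIP − PEEP) = 480 / (33 − 13) = 480 / 20.0 = 24.0 mL/cmH2O.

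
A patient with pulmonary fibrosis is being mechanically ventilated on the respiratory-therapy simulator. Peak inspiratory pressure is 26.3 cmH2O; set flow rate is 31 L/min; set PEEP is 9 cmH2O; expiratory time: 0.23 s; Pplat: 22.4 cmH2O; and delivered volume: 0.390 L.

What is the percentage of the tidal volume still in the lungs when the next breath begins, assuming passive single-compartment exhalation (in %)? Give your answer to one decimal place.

Flow: 31 L/min ÷ 60 = 0.5167 L/s.
R = (PIP − Pplat)/V̇ = (26.3 − 22.4) / 0.5167 = 3.9/0.5167 = 7.548 cmH2O·s/L.
C = Vt/(Pplat − PEEP) = 390.0 / (22.4 − 9) = 390.0/13.4 = 29.104 mL/cmH2O.
τ = R × C = 7.548 × 0.0291 L/cmH2O = 0.2196 s.
Fraction remaining at end-expiration = e^(−Te/τ) = e^(−0.23/0.2196) = 0.3509 → 35.09%.

35.1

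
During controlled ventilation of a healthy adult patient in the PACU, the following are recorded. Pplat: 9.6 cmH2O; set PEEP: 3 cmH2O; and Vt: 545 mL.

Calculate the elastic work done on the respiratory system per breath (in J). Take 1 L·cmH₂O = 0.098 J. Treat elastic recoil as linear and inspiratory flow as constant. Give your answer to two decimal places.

0.18

Elastic work ≈ ½ × (Pplat − PEEP) × Vt = 0.5 × (9.6 − 3) × 0.545 L = 0.5 × 6.6 × 0.545 = 1.799 L·cmH2O.
× 0.098 J/(L·cmH2O) → 0.1763 J.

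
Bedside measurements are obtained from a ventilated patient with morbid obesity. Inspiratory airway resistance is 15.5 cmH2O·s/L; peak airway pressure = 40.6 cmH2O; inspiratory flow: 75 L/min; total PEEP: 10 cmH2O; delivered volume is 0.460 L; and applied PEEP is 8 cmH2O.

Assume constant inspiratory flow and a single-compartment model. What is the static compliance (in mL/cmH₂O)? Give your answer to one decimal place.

41.0

Flow: 75 L/min ÷ 60 = 1.25 L/s.
Total PEEP = 10 cmH2O (set 8 + intrinsic 2); this is the baseline alveolar pressure.
Equation of motion (constant flow): PIP = Vt/C + R·V̇ + PEEP.
Vt/C = PIP − R·V̇ − PEEP = 40.6 − 15.5×1.25 − 10 = 40.6 − 19.375 − 10 = 11.225 cmH2O.
C = Vt / 11.225 = 460 / 11.225 = 40.98 mL/cmH2O.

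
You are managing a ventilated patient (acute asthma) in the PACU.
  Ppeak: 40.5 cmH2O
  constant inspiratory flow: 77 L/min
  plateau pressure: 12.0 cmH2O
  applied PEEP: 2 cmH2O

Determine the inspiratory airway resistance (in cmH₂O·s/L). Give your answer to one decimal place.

Flow: 77 L/min ÷ 60 = 1.2833 L/s.
Raw = (PIP − Pplat) / flow = (40.5 − 12.0) / 1.2833 = 28.5 / 1.2833 = 22.208 cmH2O·s/L.

22.2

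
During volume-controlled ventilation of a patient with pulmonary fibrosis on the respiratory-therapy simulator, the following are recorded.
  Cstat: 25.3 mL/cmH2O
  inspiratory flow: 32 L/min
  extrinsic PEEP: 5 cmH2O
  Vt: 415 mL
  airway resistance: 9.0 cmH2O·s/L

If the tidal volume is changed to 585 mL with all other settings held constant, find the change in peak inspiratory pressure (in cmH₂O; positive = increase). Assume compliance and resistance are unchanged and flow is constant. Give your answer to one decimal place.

6.7

PIP = Vt/C + R·V̇ + PEEP (constant-flow equation of motion).
Only the elastic term changes: ΔPIP = ΔVt / C = (585 − 415) / 25.3 = 6.719 cmH2O.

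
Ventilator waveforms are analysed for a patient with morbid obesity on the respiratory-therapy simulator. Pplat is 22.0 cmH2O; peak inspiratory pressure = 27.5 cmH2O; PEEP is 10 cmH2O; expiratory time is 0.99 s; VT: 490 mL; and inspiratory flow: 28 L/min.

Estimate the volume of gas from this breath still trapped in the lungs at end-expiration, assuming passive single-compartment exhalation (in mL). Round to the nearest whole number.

63

Flow: 28 L/min ÷ 60 = 0.4667 L/s.
R = (PIP − Pplat)/V̇ = (27.5 − 22.0) / 0.4667 = 5.5/0.4667 = 11.785 cmH2O·s/L.
C = Vt/(Pplat − PEEP) = 490.0 / (22.0 − 10) = 490.0/12.0 = 40.833 mL/cmH2O.
τ = R × C = 11.785 × 0.04083 L/cmH2O = 0.4812 s.
Fraction remaining = e^(−Te/τ) = e^(−0.99/0.4812) = 0.1278.
Trapped volume = 490.0 × 0.1278 = 62.622 mL.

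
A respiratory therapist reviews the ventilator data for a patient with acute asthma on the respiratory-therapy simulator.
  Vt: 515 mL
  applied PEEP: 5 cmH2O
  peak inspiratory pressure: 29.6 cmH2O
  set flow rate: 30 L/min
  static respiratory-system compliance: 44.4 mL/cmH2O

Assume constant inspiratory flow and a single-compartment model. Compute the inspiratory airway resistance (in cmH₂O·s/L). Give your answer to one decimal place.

26.0

Flow: 30 L/min ÷ 60 = 0.5 L/s.
Equation of motion (constant flow): PIP = Vt/C + R·V̇ + PEEP.
R·V̇ = PIP − Vt/C − PEEP = 29.6 − 515/44.4 − 5 = 29.6 − 11.599 − 5 = 13.001 cmH2O.
R = 13.001 / 0.5 = 26.002 cmH2O·s/L.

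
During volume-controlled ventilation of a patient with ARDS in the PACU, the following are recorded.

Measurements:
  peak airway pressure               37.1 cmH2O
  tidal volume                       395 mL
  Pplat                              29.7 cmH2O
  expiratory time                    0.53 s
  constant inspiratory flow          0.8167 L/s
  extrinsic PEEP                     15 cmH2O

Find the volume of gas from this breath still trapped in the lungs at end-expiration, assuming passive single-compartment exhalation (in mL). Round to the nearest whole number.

45

R = (PIP − Pplat)/V̇ = (37.1 − 29.7) / 0.8167 = 7.4/0.8167 = 9.061 cmH2O·s/L.
C = Vt/(Pplat − PEEP) = 395.0 / (29.7 − 15) = 395.0/14.7 = 26.871 mL/cmH2O.
τ = R × C = 9.061 × 0.02687 L/cmH2O = 0.2435 s.
Fraction remaining = e^(−Te/τ) = e^(−0.53/0.2435) = 0.1134.
Trapped volume = 395.0 × 0.1134 = 44.793 mL.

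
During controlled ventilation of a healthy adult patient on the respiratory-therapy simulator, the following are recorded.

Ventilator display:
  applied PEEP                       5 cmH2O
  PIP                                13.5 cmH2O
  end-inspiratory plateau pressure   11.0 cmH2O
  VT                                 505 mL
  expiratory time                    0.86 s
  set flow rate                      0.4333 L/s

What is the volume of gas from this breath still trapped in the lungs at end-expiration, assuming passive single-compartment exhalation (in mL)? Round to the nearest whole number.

86

R = (PIP − Pplat)/V̇ = (13.5 − 11.0) / 0.4333 = 2.5/0.4333 = 5.77 cmH2O·s/L.
C = Vt/(Pplat − PEEP) = 505.0 / (11.0 − 5) = 505.0/6.0 = 84.167 mL/cmH2O.
τ = R × C = 5.77 × 0.08417 L/cmH2O = 0.4857 s.
Fraction remaining = e^(−Te/τ) = e^(−0.86/0.4857) = 0.1702.
Trapped volume = 505.0 × 0.1702 = 85.951 mL.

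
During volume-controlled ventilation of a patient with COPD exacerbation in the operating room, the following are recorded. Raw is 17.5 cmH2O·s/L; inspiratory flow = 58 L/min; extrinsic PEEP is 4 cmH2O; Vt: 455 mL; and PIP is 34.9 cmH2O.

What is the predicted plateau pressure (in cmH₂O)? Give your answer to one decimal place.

Flow: 58 L/min ÷ 60 = 0.9667 L/s.
Pplat = PIP − Raw × flow = 34.9 − 17.5 × 0.9667 = 34.9 − 16.917 = 17.983 cmH2O.

18.0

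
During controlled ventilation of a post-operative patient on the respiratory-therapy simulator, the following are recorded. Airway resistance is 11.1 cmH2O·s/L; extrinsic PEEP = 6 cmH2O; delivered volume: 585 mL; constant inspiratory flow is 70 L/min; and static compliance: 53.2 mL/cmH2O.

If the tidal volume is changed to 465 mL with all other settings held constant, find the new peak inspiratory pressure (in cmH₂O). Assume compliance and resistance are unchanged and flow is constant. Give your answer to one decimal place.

Flow: 70 L/min ÷ 60 = 1.1667 L/s.
PIP = Vt/C + R·V̇ + PEEP (constant-flow equation of motion).
Only the elastic term changes: ΔPIP = ΔVt / C = (465 − 585) / 53.2 = -2.256 cmH2O.
Original PIP = 585/53.2 + 11.1×1.1667 + 6 = 29.947 cmH2O; new PIP = 29.947 + (-2.256) = 27.691 cmH2O.

27.7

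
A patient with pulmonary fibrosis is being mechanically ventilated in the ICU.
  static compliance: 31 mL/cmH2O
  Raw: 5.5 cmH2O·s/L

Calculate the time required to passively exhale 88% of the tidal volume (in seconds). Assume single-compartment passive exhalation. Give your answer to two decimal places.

τ = R × C = 5.5 × 31 mL/cmH2O = 5.5 × 0.031 L/cmH2O = 0.1705 s.
Exhaled fraction f = 1 − e^(−t/τ) → t = −τ·ln(1 − f) = −0.1705·ln(0.12) = 0.3615 s.

0.36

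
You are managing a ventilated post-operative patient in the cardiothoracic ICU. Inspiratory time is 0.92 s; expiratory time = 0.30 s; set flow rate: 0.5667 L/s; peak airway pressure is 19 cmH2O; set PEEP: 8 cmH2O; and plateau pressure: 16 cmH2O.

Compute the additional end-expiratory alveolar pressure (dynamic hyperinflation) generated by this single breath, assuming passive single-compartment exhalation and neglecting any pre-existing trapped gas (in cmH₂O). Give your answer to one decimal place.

3.4

Vt = flow × Ti = 0.5667 L/s × 0.92 s × 1000 mL/L = 521.36 mL.
R = (PIP − Pplat)/V̇ = (19 − 16) / 0.5667 = 3.0/0.5667 = 5.294 cmH2O·s/L.
C = Vt/(Pplat − PEEP) = 521.36 / (16 − 8) = 521.36/8.0 = 65.17 mL/cmH2O.
τ = R × C = 5.294 × 0.06517 L/cmH2O = 0.345 s.
Fraction remaining = e^(−Te/τ) = e^(−0.30/0.345) = 0.4191; trapped volume = 521.36 × 0.4191 = 218.5 mL.
Additional alveolar pressure from trapping ≈ V_trapped / C = 218.5 / 65.17 = 3.353 cmH2O.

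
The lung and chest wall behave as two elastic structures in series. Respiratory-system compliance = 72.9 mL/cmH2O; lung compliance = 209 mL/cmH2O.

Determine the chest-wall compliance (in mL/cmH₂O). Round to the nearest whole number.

1/Ccw = 1/Crs − 1/CL.
1/Ccw = 1/72.9 − 1/209 = 0.008933.
Ccw = 111.94 mL/cmH2O.

112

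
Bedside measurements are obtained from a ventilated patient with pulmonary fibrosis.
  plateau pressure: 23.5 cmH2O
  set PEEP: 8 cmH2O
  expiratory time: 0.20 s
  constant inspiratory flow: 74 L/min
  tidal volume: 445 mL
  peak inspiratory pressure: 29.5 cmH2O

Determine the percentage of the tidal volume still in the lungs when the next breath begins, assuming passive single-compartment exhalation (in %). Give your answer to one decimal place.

23.9

Flow: 74 L/min ÷ 60 = 1.2333 L/s.
R = (PIP − Pplat)/V̇ = (29.5 − 23.5) / 1.2333 = 6.0/1.2333 = 4.865 cmH2O·s/L.
C = Vt/(Pplat − PEEP) = 445.0 / (23.5 − 8) = 445.0/15.5 = 28.71 mL/cmH2O.
τ = R × C = 4.865 × 0.02871 L/cmH2O = 0.1397 s.
Fraction remaining at end-expiration = e^(−Te/τ) = e^(−0.20/0.1397) = 0.2389 → 23.89%.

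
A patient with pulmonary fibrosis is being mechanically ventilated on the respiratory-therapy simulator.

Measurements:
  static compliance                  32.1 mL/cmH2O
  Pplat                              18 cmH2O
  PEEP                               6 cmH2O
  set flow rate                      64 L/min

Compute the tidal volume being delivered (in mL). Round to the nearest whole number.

385

Vt = Cstat × (Pplat − PEEP) = 32.1 × (18 − 6) = 32.1 × 12.0 = 385.2 mL.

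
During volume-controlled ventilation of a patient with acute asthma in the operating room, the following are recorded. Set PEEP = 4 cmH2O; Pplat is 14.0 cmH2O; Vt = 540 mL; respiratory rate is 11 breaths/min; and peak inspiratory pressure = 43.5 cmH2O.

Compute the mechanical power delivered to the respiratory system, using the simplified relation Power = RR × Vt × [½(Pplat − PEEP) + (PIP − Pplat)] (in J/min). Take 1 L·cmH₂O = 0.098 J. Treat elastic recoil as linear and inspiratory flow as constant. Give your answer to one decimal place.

20.1

Per-breath work = Vt × [½(Pplat−PEEP) + (PIP−Pplat)] = 0.540 × [0.5×10.0 + 29.5] = 0.540 × 34.5 = 18.63 L·cmH2O.
Power = 11 × 18.63 = 204.93 L·cmH2O/min.
× 0.098 J/(L·cmH2O) → 20.083 J/min.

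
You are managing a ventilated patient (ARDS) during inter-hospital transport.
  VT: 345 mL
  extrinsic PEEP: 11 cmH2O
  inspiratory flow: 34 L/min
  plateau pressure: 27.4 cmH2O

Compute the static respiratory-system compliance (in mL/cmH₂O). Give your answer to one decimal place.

21.0

Cstat = Vt / (Pplat − PEEP) = 345 / (27.4 − 11) = 345 / 16.4 = 21.037 mL/cmH2O.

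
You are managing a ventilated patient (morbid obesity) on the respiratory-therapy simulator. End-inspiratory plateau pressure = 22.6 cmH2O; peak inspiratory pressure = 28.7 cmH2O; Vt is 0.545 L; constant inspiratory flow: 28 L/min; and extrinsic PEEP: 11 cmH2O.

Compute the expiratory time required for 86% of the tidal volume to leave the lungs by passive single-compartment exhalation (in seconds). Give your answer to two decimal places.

1.21

Flow: 28 L/min ÷ 60 = 0.4667 L/s.
R = (PIP − Pplat)/V̇ = (28.7 − 22.6) / 0.4667 = 6.1/0.4667 = 13.07 cmH2O·s/L.
C = Vt/(Pplat − PEEP) = 545.0 / (22.6 − 11) = 545.0/11.6 = 46.983 mL/cmH2O.
τ = R × C = 13.07 × 0.04698 L/cmH2O = 0.614 s.
t = −τ·ln(1 − 0.86) = −0.614·ln(0.14) = 1.207 s.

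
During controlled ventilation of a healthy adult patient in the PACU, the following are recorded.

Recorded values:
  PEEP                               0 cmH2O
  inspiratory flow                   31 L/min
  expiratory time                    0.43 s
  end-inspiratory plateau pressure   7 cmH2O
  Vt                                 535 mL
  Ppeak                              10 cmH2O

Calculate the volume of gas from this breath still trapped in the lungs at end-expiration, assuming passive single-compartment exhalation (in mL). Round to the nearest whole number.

Flow: 31 L/min ÷ 60 = 0.5167 L/s.
R = (PIP − Pplat)/V̇ = (10 − 7) / 0.5167 = 3.0/0.5167 = 5.806 cmH2O·s/L.
C = Vt/(Pplat − PEEP) = 535.0 / (7 − 0) = 535.0/7.0 = 76.429 mL/cmH2O.
τ = R × C = 5.806 × 0.07643 L/cmH2O = 0.4438 s.
Fraction remaining = e^(−Te/τ) = e^(−0.43/0.4438) = 0.3795.
Trapped volume = 535.0 × 0.3795 = 203.03 mL.

203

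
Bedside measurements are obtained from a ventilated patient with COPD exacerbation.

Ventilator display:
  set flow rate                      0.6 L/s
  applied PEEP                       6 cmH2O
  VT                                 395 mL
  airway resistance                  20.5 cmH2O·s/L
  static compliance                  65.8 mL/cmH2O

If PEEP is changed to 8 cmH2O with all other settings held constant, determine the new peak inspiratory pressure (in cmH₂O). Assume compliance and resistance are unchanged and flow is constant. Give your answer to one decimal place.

PIP = Vt/C + R·V̇ + PEEP (constant-flow equation of motion).
Only the baseline term changes: ΔPIP = ΔPEEP = 8 − 6 = 2.0 cmH2O.
Original PIP = 395/65.8 + 20.5×0.6 + 6 = 24.303 cmH2O; new PIP = 24.303 + (2.0) = 26.303 cmH2O.

26.3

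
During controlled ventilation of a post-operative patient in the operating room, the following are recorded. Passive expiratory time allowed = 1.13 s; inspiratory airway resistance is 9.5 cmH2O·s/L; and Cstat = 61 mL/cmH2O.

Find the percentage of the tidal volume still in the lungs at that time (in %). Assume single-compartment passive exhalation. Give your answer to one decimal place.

14.2

τ = R × C = 9.5 × 61 mL/cmH2O = 9.5 × 0.061 L/cmH2O = 0.5795 s.
Passive exhalation: V(t)/V₀ = e^(−t/τ) = e^(−1.13/0.5795) = 0.1423.
Fraction remaining = 0.1423 → 14.23%.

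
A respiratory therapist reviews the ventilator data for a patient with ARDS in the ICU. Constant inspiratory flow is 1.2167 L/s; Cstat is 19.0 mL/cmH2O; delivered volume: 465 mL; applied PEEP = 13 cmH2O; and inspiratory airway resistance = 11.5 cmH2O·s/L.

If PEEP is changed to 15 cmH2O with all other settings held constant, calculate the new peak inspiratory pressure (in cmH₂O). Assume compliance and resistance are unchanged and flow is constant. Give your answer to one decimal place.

PIP = Vt/C + R·V̇ + PEEP (constant-flow equation of motion).
Only the baseline term changes: ΔPIP = ΔPEEP = 15 − 13 = 2.0 cmH2O.
Original PIP = 465/19.0 + 11.5×1.2167 + 13 = 51.466 cmH2O; new PIP = 51.466 + (2.0) = 53.466 cmH2O.

53.5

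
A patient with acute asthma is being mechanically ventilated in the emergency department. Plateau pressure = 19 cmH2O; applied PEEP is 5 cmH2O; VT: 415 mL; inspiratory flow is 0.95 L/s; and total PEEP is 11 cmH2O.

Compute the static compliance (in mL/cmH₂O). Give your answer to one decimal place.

51.9

End-expiratory occlusion gives total PEEP = 11 cmH2O (intrinsic PEEP = 11 − 5 = 6). Use total PEEP for the elastic gradient.
Cstat = Vt / (Pplat − PEEPtotal) = 415 / (19 − 11) = 415 / 8.0 = 51.875 mL/cmH2O.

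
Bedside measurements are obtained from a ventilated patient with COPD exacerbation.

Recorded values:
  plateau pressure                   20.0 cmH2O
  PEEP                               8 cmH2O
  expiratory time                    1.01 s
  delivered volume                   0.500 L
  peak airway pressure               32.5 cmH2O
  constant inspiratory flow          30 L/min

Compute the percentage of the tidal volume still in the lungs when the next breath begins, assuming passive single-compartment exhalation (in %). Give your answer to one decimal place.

Flow: 30 L/min ÷ 60 = 0.5 L/s.
R = (PIP − Pplat)/V̇ = (32.5 − 20.0) / 0.5 = 12.5/0.5 = 25.0 cmH2O·s/L.
C = Vt/(Pplat − PEEP) = 500.0 / (20.0 − 8) = 500.0/12.0 = 41.667 mL/cmH2O.
τ = R × C = 25.0 × 0.04167 L/cmH2O = 1.042 s.
Fraction remaining at end-expiration = e^(−Te/τ) = e^(−1.01/1.042) = 0.3794 → 37.94%.

37.9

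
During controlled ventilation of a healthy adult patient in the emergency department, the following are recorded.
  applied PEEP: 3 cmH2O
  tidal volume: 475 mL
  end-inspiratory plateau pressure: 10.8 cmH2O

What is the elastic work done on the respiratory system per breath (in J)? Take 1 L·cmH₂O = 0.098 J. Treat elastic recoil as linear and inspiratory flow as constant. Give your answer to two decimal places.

Elastic work ≈ ½ × (Pplat − PEEP) × Vt = 0.5 × (10.8 − 3) × 0.475 L = 0.5 × 7.8 × 0.475 = 1.853 L·cmH2O.
× 0.098 J/(L·cmH2O) → 0.1816 J.

0.18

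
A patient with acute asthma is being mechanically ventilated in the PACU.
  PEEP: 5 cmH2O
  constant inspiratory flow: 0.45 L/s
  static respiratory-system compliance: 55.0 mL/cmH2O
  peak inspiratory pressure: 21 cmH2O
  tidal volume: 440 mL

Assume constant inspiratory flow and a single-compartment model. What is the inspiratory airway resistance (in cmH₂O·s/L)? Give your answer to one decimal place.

Equation of motion (constant flow): PIP = Vt/C + R·V̇ + PEEP.
R·V̇ = PIP − Vt/C − PEEP = 21 − 440/55.0 − 5 = 21 − 8.0 − 5 = 8.0 cmH2O.
R = 8.0 / 0.45 = 17.778 cmH2O·s/L.

17.8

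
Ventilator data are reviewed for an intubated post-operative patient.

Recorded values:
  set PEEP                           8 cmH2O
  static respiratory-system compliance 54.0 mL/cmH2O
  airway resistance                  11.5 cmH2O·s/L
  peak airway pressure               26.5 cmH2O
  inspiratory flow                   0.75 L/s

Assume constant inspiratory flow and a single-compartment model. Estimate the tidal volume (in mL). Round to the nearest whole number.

Equation of motion (constant flow): PIP = Vt/C + R·V̇ + PEEP.
Vt/C = PIP − R·V̇ − PEEP = 26.5 − 8.625 − 8 = 9.875 cmH2O.
Vt = C × 9.875 = 54.0 × 9.875 = 533.25 mL.

533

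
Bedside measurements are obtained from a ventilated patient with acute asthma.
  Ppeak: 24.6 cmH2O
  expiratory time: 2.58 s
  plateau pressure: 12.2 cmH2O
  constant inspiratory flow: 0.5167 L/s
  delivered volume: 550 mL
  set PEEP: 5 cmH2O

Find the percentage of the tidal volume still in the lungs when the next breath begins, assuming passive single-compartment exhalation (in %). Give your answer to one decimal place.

R = (PIP − Pplat)/V̇ = (24.6 − 12.2) / 0.5167 = 12.4/0.5167 = 23.998 cmH2O·s/L.
C = Vt/(Pplat − PEEP) = 550.0 / (12.2 − 5) = 550.0/7.2 = 76.389 mL/cmH2O.
τ = R × C = 23.998 × 0.07639 L/cmH2O = 1.833 s.
Fraction remaining at end-expiration = e^(−Te/τ) = e^(−2.58/1.833) = 0.2447 → 24.47%.

24.5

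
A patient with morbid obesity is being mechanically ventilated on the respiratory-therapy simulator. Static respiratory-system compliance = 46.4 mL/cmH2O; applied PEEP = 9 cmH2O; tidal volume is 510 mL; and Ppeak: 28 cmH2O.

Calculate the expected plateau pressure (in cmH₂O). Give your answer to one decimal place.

Pplat = PEEP + Vt / Cstat = 9 + 510 / 46.4 = 9 + 10.991 = 19.991 cmH2O.

20.0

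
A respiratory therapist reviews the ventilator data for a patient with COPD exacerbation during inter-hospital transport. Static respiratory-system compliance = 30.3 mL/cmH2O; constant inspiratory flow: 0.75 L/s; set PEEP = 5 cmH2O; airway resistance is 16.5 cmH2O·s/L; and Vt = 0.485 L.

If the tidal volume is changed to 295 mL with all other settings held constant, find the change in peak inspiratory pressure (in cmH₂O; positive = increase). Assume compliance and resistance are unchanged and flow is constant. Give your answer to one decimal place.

-6.3

PIP = Vt/C + R·V̇ + PEEP (constant-flow equation of motion).
Only the elastic term changes: ΔPIP = ΔVt / C = (295 − 485) / 30.3 = -6.271 cmH2O.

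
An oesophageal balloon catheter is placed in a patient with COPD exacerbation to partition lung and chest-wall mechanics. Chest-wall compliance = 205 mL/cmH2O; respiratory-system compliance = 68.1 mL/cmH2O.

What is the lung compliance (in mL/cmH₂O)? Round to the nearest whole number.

1/CL = 1/Crs − 1/Ccw.
1/CL = 1/68.1 − 1/205 = 0.009806.
CL = 101.98 mL/cmH2O.

102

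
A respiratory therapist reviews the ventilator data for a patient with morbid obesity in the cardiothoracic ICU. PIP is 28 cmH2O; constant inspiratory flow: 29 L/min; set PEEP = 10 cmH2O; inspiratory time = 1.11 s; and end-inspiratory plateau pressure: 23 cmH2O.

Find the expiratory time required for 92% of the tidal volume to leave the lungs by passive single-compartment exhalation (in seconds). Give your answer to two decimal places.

1.08

Flow: 29 L/min ÷ 60 = 0.4833 L/s.
Vt = flow × Ti = 0.4833 L/s × 1.11 s × 1000 mL/L = 536.46 mL.
R = (PIP − Pplat)/V̇ = (28 − 23) / 0.4833 = 5.0/0.4833 = 10.346 cmH2O·s/L.
C = Vt/(Pplat − PEEP) = 536.46 / (23 − 10) = 536.46/13.0 = 41.266 mL/cmH2O.
τ = R × C = 10.346 × 0.04127 L/cmH2O = 0.427 s.
t = −τ·ln(1 − 0.92) = −0.427·ln(0.08) = 1.078 s.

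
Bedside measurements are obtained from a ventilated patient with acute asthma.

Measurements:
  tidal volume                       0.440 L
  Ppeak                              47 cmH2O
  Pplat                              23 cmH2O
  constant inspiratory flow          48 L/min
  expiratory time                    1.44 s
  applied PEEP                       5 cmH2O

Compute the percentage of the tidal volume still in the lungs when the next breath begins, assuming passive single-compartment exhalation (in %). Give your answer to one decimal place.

14.0

Flow: 48 L/min ÷ 60 = 0.8 L/s.
R = (PIP − Pplat)/V̇ = (47 − 23) / 0.8 = 24.0/0.8 = 30.0 cmH2O·s/L.
C = Vt/(Pplat − PEEP) = 440.0 / (23 − 5) = 440.0/18.0 = 24.444 mL/cmH2O.
τ = R × C = 30.0 × 0.02444 L/cmH2O = 0.7332 s.
Fraction remaining at end-expiration = e^(−Te/τ) = e^(−1.44/0.7332) = 0.1403 → 14.03%.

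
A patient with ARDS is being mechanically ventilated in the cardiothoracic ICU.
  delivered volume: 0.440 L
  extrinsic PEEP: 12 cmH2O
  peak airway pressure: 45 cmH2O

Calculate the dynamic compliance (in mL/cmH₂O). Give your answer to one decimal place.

13.3

Dynamic compliance = Vt / (PIP − PEEP) = 440 / (45 − 12) = 440 / 33.0 = 13.333 mL/cmH2O.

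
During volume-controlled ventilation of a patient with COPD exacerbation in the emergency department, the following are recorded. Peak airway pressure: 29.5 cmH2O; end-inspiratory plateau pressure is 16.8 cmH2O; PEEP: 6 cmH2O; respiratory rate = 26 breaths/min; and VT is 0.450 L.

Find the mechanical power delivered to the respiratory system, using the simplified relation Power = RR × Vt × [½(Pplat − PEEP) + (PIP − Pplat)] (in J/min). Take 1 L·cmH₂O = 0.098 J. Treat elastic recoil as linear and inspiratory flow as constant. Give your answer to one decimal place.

Per-breath work = Vt × [½(Pplat−PEEP) + (PIP−Pplat)] = 0.450 × [0.5×10.8 + 12.7] = 0.450 × 18.1 = 8.145 L·cmH2O.
Power = 26 × 8.145 = 211.77 L·cmH2O/min.
× 0.098 J/(L·cmH2O) → 20.753 J/min.

20.8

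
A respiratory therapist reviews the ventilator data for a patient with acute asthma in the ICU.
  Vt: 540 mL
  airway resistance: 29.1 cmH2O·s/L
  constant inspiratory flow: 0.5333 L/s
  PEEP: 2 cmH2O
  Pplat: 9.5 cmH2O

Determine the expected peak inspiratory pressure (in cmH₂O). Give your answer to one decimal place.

PIP = Pplat + Raw × flow = 9.5 + 29.1 × 0.5333 = 9.5 + 15.519 = 25.019 cmH2O.

25.0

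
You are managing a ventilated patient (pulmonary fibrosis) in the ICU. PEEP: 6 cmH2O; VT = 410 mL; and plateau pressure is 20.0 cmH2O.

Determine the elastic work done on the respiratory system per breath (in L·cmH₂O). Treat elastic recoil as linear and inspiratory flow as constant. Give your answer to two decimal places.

2.87

Elastic work ≈ ½ × (Pplat − PEEP) × Vt = 0.5 × (20.0 − 6) × 0.410 L = 0.5 × 14.0 × 0.410 = 2.87 L·cmH2O.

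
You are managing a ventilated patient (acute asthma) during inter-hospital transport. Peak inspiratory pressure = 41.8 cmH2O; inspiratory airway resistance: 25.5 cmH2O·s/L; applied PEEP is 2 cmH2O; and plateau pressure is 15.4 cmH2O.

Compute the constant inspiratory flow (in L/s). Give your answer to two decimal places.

flow = (PIP − Pplat) / Raw = 26.4 / 25.5 = 1.035 L/s.

1.04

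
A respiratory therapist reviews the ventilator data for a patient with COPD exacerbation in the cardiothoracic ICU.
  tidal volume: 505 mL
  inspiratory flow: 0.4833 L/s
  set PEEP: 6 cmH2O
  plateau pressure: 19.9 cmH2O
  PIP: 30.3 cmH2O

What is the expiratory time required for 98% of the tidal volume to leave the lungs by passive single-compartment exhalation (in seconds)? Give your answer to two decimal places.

R = (PIP − Pplat)/V̇ = (30.3 − 19.9) / 0.4833 = 10.4/0.4833 = 21.519 cmH2O·s/L.
C = Vt/(Pplat − PEEP) = 505.0 / (19.9 − 6) = 505.0/13.9 = 36.331 mL/cmH2O.
τ = R × C = 21.519 × 0.03633 L/cmH2O = 0.7818 s.
t = −τ·ln(1 − 0.98) = −0.7818·ln(0.02) = 3.058 s.

3.06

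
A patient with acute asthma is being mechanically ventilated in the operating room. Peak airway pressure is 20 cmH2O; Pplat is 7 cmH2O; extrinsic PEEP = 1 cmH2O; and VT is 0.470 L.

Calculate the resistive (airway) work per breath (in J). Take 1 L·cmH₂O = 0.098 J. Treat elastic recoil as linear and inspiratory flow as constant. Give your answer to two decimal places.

0.60

With constant inspiratory flow the resistive pressure is constant at PIP − Pplat = 20 − 7 = 13.0 cmH2O, so resistive work = 13.0 × 0.470 = 6.11 L·cmH2O.
× 0.098 J/(L·cmH2O) → 0.5988 J.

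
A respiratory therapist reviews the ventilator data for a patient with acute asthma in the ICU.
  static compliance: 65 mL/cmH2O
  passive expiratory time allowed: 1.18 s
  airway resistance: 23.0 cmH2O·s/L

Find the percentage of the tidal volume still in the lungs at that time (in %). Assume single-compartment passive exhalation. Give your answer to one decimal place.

τ = R × C = 23.0 × 65 mL/cmH2O = 23.0 × 0.065 L/cmH2O = 1.495 s.
Passive exhalation: V(t)/V₀ = e^(−t/τ) = e^(−1.18/1.495) = 0.4542.
Fraction remaining = 0.4542 → 45.42%.

45.4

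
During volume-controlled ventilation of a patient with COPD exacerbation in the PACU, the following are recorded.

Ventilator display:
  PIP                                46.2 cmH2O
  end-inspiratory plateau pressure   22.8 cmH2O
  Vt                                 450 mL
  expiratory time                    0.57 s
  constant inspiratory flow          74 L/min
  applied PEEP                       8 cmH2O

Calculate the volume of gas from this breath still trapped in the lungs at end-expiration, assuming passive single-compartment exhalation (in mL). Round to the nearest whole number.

Flow: 74 L/min ÷ 60 = 1.2333 L/s.
R = (PIP − Pplat)/V̇ = (46.2 − 22.8) / 1.2333 = 23.4/1.2333 = 18.973 cmH2O·s/L.
C = Vt/(Pplat − PEEP) = 450.0 / (22.8 − 8) = 450.0/14.8 = 30.405 mL/cmH2O.
τ = R × C = 18.973 × 0.03041 L/cmH2O = 0.577 s.
Fraction remaining = e^(−Te/τ) = e^(−0.57/0.577) = 0.3724.
Trapped volume = 450.0 × 0.3724 = 167.58 mL.

168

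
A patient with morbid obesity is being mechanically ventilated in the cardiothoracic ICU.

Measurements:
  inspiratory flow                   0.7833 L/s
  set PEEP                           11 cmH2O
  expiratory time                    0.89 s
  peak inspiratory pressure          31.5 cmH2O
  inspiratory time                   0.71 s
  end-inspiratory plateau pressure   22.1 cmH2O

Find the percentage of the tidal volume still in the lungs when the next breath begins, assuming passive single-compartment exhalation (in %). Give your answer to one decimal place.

Vt = flow × Ti = 0.7833 L/s × 0.71 s × 1000 mL/L = 556.14 mL.
R = (PIP − Pplat)/V̇ = (31.5 − 22.1) / 0.7833 = 9.4/0.7833 = 12.001 cmH2O·s/L.
C = Vt/(Pplat − PEEP) = 556.14 / (22.1 − 11) = 556.14/11.1 = 50.103 mL/cmH2O.
τ = R × C = 12.001 × 0.0501 L/cmH2O = 0.6013 s.
Fraction remaining at end-expiration = e^(−Te/τ) = e^(−0.89/0.6013) = 0.2276 → 22.76%.

22.8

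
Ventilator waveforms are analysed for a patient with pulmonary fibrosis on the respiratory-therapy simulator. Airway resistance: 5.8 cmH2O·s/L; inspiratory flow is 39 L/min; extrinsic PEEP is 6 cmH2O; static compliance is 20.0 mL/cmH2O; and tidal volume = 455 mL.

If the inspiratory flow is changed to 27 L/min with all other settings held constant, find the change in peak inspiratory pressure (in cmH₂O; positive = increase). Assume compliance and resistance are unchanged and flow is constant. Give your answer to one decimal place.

Flow: 39 L/min ÷ 60 = 0.65 L/s.
New flow: 27 L/min ÷ 60 = 0.45 L/s.
PIP = Vt/C + R·V̇ + PEEP (constant-flow equation of motion).
Only the resistive term changes: ΔPIP = R × ΔV̇ = 5.8 × (0.45 − 0.65) = 5.8 × -0.2 = -1.16 cmH2O.

-1.2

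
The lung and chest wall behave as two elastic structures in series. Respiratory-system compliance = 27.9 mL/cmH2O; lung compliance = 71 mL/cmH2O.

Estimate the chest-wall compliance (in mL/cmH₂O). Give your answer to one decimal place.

46.0

1/Ccw = 1/Crs − 1/CL.
1/Ccw = 1/27.9 − 1/71 = 0.02176.
Ccw = 45.956 mL/cmH2O.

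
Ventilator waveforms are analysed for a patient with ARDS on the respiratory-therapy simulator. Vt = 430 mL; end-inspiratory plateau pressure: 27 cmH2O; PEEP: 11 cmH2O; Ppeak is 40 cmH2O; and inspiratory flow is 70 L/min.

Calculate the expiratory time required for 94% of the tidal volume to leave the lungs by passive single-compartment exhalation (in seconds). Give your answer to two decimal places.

0.84

Flow: 70 L/min ÷ 60 = 1.1667 L/s.
R = (PIP − Pplat)/V̇ = (40 − 27) / 1.1667 = 13.0/1.1667 = 11.143 cmH2O·s/L.
C = Vt/(Pplat − PEEP) = 430.0 / (27 − 11) = 430.0/16.0 = 26.875 mL/cmH2O.
τ = R × C = 11.143 × 0.02688 L/cmH2O = 0.2995 s.
t = −τ·ln(1 − 0.94) = −0.2995·ln(0.06) = 0.8426 s.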